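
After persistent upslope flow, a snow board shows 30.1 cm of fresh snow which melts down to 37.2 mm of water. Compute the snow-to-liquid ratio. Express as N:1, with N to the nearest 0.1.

Ratio = snow depth / SWE = 301 mm / 37.2 mm = 8.1, i.e. 8.1:1.

ratio ≈ 8.1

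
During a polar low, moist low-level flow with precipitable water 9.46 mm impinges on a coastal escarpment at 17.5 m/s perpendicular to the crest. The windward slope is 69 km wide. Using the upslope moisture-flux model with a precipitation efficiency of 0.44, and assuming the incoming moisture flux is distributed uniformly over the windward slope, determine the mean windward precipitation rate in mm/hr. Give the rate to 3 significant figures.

Incoming column moisture flux per unit ridge length: F = V × PW = 17.5 × 9.46 = 165.55 mm·m/s.
Spread over the 69 km slope with efficiency ε = 0.44: R = ε·F/W = 0.44 × 165.55 / 69000 m = 1.056e-03 mm/s.
R = 1.056e-03 × 3600 = 3.80 mm/hr.

R ≈ 3.80 mm/hr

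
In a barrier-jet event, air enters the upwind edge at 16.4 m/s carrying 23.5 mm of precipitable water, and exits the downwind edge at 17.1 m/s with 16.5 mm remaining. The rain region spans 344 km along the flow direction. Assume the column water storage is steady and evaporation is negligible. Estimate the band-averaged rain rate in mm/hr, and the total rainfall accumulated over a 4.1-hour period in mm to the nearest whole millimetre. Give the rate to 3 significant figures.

Column moisture flux per unit crosswind length is F = V × PW.
Inflow: F_in = 16.4 × 23.5 = 385.4 mm·m/s
Outflow: F_out = 17.1 × 16.5 = 282.15 mm·m/s
Steady-state rate R = (F_in − F_out)/L = (385.4 − 282.15) / 344000 m = 3.001e-04 mm/s.
R = 3.001e-04 × 3600 = 1.08 mm/hr.
Over 4.1 h: total = 1.08 × 4.1 = 4.428 ≈ 4 mm.

R ≈ 1.08 mm/hr; total ≈ 4 mm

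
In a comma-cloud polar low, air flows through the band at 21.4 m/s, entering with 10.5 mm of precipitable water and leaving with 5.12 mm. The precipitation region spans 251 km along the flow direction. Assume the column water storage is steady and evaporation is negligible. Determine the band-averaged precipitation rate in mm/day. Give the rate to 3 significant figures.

Column moisture flux per unit crosswind length is F = V × PW.
Inflow: F_in = 21.4 × 10.5 = 224.7 mm·m/s
Outflow: F_out = 21.4 × 5.12 = 109.568 mm·m/s
Steady-state rate R = (F_in − F_out)/L = (224.7 − 109.568) / 251000 m = 4.587e-04 mm/s.
R = 4.587e-04 × 3600 × 24 = 39.6 mm/day.

R ≈ 39.6 mm/day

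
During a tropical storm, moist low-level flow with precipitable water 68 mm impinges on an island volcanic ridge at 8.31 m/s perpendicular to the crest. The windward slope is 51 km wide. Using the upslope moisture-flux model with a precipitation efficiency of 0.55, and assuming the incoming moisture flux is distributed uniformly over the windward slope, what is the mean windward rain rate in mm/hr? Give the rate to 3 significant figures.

Incoming column moisture flux per unit ridge length: F = V × PW = 8.31 × 68 = 565.08 mm·m/s.
Spread over the 51 km slope with efficiency ε = 0.55: R = ε·F/W = 0.55 × 565.08 / 51000 m = 6.094e-03 mm/s.
R = 6.094e-03 × 3600 = 21.9 mm/hr.

R ≈ 21.9 mm/hr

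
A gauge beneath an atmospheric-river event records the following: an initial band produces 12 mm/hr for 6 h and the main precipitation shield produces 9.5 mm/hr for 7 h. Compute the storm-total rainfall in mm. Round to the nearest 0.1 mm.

total ≈ 138.5 mm

Total = Σ Rᵢ Δtᵢ = 12 × 6 + 9.5 × 7
      = 72 + 66.5 = 138.5 mm.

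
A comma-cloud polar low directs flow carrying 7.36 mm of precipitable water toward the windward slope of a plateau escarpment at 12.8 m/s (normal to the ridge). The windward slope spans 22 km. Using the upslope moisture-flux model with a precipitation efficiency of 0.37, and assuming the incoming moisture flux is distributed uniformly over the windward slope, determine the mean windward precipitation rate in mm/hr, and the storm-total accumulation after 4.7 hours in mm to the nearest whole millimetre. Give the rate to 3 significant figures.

Incoming column moisture flux per unit ridge length: F = V × PW = 12.8 × 7.36 = 94.208 mm·m/s.
Spread over the 22 km slope with efficiency ε = 0.37: R = ε·F/W = 0.37 × 94.208 / 22000 m = 1.584e-03 mm/s.
R = 1.584e-03 × 3600 = 5.70 mm/hr.
Over 4.7 h: total = 5.70 × 4.7 = 26.79 ≈ 27 mm.

R ≈ 5.70 mm/hr; total ≈ 27 mm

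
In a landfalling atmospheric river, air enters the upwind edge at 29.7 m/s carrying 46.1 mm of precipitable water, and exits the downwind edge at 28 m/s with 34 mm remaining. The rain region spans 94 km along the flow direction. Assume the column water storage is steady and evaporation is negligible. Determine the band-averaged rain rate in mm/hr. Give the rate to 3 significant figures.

Column moisture flux per unit crosswind length is F = V × PW.
Inflow: F_in = 29.7 × 46.1 = 1369.17 mm·m/s
Outflow: F_out = 28 × 34 = 952 mm·m/s
Steady-state rate R = (F_in − F_out)/L = (1369.17 − 952) / 94000 m = 4.438e-03 mm/s.
R = 4.438e-03 × 3600 = 16.0 mm/hr.

R ≈ 16.0 mm/hr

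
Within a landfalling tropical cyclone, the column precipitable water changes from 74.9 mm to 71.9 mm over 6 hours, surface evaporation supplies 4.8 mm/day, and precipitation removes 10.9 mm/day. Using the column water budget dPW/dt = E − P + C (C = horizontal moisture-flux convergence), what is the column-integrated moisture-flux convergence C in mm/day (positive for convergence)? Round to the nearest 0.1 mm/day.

dPW/dt = (71.9 − 74.9) mm / (6/24 day) = -12.000 mm/day.
C = dPW/dt − E + P = (-12.000) − 4.8 + 10.9 = -5.9 mm/day.

C ≈ -5.9 mm/day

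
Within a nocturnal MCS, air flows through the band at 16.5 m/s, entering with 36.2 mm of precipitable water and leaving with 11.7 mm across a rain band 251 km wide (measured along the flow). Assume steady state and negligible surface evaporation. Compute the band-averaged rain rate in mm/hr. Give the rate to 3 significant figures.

R ≈ 5.80 mm/hr

Column moisture flux per unit crosswind length is F = V × PW.
Inflow: F_in = 16.5 × 36.2 = 597.3 mm·m/s
Outflow: F_out = 16.5 × 11.7 = 193.05 mm·m/s
Steady-state rate R = (F_in − F_out)/L = (597.3 − 193.05) / 251000 m = 1.611e-03 mm/s.
R = 1.611e-03 × 3600 = 5.80 mm/hr.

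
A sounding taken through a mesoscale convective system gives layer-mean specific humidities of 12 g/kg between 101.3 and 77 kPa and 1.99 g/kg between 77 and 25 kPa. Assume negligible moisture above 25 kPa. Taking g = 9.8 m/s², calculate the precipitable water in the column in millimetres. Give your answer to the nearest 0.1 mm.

PW ≈ 40.3 mm

Precipitable water is the column-integrated vapour mass per unit area: PW = (1/g) Σ q̄ Δp, with q in kg/kg and Δp in Pa (1 kg/m² of water = 1 mm).
Layer 101.3–77 kPa: Δp = 243 hPa = 24300 Pa, q̄ = 0.012 kg/kg → 0.012 × 24300 / 9.8 = 29.76 mm
Layer 77–25 kPa: Δp = 520 hPa = 52000 Pa, q̄ = 0.00199 kg/kg → 0.00199 × 52000 / 9.8 = 10.56 mm
PW = 29.76 + 10.56 = 40.32 ≈ 40.3 mm.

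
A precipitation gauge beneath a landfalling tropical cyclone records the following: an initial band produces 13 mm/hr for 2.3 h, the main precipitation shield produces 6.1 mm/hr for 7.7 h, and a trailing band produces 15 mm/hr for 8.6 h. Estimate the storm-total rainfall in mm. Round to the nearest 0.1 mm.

Total = Σ Rᵢ Δtᵢ = 13 × 2.3 + 6.1 × 7.7 + 15 × 8.6
      = 29.9 + 46.97 + 129 = 205.9 mm.

total ≈ 205.9 mm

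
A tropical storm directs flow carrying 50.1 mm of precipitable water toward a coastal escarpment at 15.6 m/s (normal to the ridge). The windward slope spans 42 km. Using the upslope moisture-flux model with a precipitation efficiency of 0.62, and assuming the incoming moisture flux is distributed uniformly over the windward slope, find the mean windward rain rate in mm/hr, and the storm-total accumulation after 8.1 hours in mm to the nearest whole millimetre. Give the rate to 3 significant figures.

Incoming column moisture flux per unit ridge length: F = V × PW = 15.6 × 50.1 = 781.56 mm·m/s.
Spread over the 42 km slope with efficiency ε = 0.62: R = ε·F/W = 0.62 × 781.56 / 42000 m = 1.154e-02 mm/s.
R = 1.154e-02 × 3600 = 41.5 mm/hr.
Over 8.1 h: total = 41.5 × 8.1 = 336.15 ≈ 336 mm.

R ≈ 41.5 mm/hr; total ≈ 336 mm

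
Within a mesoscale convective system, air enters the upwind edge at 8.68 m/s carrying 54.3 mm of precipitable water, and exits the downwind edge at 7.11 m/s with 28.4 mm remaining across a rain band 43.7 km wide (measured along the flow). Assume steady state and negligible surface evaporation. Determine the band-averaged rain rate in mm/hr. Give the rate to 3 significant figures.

R ≈ 22.2 mm/hr

Column moisture flux per unit crosswind length is F = V × PW.
Inflow: F_in = 8.68 × 54.3 = 471.324 mm·m/s
Outflow: F_out = 7.11 × 28.4 = 201.924 mm·m/s
Steady-state rate R = (F_in − F_out)/L = (471.324 − 201.924) / 43700 m = 6.165e-03 mm/s.
R = 6.165e-03 × 3600 = 22.2 mm/hr.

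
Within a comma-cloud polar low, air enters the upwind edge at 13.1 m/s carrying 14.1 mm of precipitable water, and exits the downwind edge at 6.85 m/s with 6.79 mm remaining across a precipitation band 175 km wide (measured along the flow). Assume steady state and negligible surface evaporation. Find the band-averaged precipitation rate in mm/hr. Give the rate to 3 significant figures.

R ≈ 2.84 mm/hr

Column moisture flux per unit crosswind length is F = V × PW.
Inflow: F_in = 13.1 × 14.1 = 184.71 mm·m/s
Outflow: F_out = 6.85 × 6.79 = 46.5115 mm·m/s
Steady-state rate R = (F_in − F_out)/L = (184.71 − 46.5115) / 175000 m = 7.897e-04 mm/s.
R = 7.897e-04 × 3600 = 2.84 mm/hr.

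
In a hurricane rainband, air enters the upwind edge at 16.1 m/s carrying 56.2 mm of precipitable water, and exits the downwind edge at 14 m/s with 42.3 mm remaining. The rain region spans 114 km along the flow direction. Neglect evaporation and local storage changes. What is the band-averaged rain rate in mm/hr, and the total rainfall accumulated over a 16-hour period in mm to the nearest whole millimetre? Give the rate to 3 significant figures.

Column moisture flux per unit crosswind length is F = V × PW.
Inflow: F_in = 16.1 × 56.2 = 904.82 mm·m/s
Outflow: F_out = 14 × 42.3 = 592.2 mm·m/s
Steady-state rate R = (F_in − F_out)/L = (904.82 − 592.2) / 114000 m = 2.742e-03 mm/s.
R = 2.742e-03 × 3600 = 9.87 mm/hr.
Over 16 h: total = 9.87 × 16 = 157.92 ≈ 158 mm.

R ≈ 9.87 mm/hr; total ≈ 158 mm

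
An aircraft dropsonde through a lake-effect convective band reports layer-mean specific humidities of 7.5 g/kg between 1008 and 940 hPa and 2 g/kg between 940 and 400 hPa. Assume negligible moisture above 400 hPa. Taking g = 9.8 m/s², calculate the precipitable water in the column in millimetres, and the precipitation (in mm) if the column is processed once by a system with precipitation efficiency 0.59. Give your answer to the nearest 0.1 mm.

PW ≈ 16.2 mm; precipitation ≈ 9.6 mm

Precipitable water is the column-integrated vapour mass per unit area: PW = (1/g) Σ q̄ Δp, with q in kg/kg and Δp in Pa (1 kg/m² of water = 1 mm).
Layer 1008–940 hPa: Δp = 68 hPa = 6800 Pa, q̄ = 0.0075 kg/kg → 0.0075 × 6800 / 9.8 = 5.20 mm
Layer 940–400 hPa: Δp = 540 hPa = 54000 Pa, q̄ = 0.002 kg/kg → 0.002 × 54000 / 9.8 = 11.02 mm
PW = 5.20 + 11.02 = 16.22 ≈ 16.2 mm.
Precipitation = ε × PW = 0.59 × 16.2 = 9.6 mm.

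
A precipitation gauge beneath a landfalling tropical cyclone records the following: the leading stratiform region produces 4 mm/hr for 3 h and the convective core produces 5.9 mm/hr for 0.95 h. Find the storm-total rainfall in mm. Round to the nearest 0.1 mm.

total ≈ 17.6 mm

Total = Σ Rᵢ Δtᵢ = 4 × 3 + 5.9 × 0.95
      = 12 + 5.605 = 17.6 mm.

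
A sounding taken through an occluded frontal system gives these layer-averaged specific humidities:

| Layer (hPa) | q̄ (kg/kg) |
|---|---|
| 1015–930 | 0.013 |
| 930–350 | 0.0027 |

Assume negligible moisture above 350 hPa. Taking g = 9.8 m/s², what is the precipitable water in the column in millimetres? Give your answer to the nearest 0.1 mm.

Precipitable water is the column-integrated vapour mass per unit area: PW = (1/g) Σ q̄ Δp, with q in kg/kg and Δp in Pa (1 kg/m² of water = 1 mm).
Layer 1015–930 hPa: Δp = 85 hPa = 8500 Pa, q̄ = 0.013 kg/kg → 0.013 × 8500 / 9.8 = 11.28 mm
Layer 930–350 hPa: Δp = 580 hPa = 58000 Pa, q̄ = 0.0027 kg/kg → 0.0027 × 58000 / 9.8 = 15.98 mm
PW = 11.28 + 15.98 = 27.26 ≈ 27.3 mm.

PW ≈ 27.3 mm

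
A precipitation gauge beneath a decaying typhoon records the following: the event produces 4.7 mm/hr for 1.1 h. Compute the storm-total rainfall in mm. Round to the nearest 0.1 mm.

total ≈ 5.2 mm

Total = Σ Rᵢ Δtᵢ = 4.7 × 1.1
      = 5.17 = 5.2 mm.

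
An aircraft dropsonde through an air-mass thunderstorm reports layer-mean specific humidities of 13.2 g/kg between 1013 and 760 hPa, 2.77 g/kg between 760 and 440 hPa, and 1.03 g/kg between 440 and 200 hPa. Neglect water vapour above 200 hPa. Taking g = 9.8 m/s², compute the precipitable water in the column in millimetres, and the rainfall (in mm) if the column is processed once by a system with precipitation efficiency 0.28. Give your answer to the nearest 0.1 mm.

PW ≈ 45.6 mm; rainfall ≈ 12.8 mm

Precipitable water is the column-integrated vapour mass per unit area: PW = (1/g) Σ q̄ Δp, with q in kg/kg and Δp in Pa (1 kg/m² of water = 1 mm).
Layer 1013–760 hPa: Δp = 253 hPa = 25300 Pa, q̄ = 0.0132 kg/kg → 0.0132 × 25300 / 9.8 = 34.08 mm
Layer 760–440 hPa: Δp = 320 hPa = 32000 Pa, q̄ = 0.00277 kg/kg → 0.00277 × 32000 / 9.8 = 9.04 mm
Layer 440–200 hPa: Δp = 240 hPa = 24000 Pa, q̄ = 0.00103 kg/kg → 0.00103 × 24000 / 9.8 = 2.52 mm
PW = 34.08 + 9.04 + 2.52 = 45.64 ≈ 45.6 mm.
Rainfall = ε × PW = 0.28 × 45.6 = 12.8 mm.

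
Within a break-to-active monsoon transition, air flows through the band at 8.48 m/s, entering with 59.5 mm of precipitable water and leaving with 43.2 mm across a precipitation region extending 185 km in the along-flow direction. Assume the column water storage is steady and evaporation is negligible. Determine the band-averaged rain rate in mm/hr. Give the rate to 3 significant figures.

R ≈ 2.69 mm/hr

Column moisture flux per unit crosswind length is F = V × PW.
Inflow: F_in = 8.48 × 59.5 = 504.56 mm·m/s
Outflow: F_out = 8.48 × 43.2 = 366.336 mm·m/s
Steady-state rate R = (F_in − F_out)/L = (504.56 − 366.336) / 185000 m = 7.472e-04 mm/s.
R = 7.472e-04 × 3600 = 2.69 mm/hr.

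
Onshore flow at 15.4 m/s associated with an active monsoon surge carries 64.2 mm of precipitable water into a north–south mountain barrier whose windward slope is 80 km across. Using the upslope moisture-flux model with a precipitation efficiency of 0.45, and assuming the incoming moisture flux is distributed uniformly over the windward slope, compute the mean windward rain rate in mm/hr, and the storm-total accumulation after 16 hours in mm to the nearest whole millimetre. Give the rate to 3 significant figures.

Incoming column moisture flux per unit ridge length: F = V × PW = 15.4 × 64.2 = 988.68 mm·m/s.
Spread over the 80 km slope with efficiency ε = 0.45: R = ε·F/W = 0.45 × 988.68 / 80000 m = 5.561e-03 mm/s.
R = 5.561e-03 × 3600 = 20.0 mm/hr.
Over 16 h: total = 20.0 × 16 = 320 mm.

R ≈ 20.0 mm/hr; total ≈ 320 mm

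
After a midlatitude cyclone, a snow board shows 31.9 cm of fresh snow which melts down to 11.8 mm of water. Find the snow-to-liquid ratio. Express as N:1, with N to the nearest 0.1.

ratio ≈ 27.0

Ratio = snow depth / SWE = 319 mm / 11.8 mm = 27.0, i.e. 27.0:1.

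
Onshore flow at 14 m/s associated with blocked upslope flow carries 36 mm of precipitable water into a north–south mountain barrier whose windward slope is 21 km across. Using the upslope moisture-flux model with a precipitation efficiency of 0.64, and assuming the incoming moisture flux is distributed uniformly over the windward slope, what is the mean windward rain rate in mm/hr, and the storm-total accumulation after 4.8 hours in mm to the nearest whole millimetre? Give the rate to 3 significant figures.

R ≈ 55.3 mm/hr; total ≈ 265 mm

Incoming column moisture flux per unit ridge length: F = V × PW = 14 × 36 = 504 mm·m/s.
Spread over the 21 km slope with efficiency ε = 0.64: R = ε·F/W = 0.64 × 504 / 21000 m = 1.536e-02 mm/s.
R = 1.536e-02 × 3600 = 55.3 mm/hr.
Over 4.8 h: total = 55.3 × 4.8 = 265.44 ≈ 265 mm.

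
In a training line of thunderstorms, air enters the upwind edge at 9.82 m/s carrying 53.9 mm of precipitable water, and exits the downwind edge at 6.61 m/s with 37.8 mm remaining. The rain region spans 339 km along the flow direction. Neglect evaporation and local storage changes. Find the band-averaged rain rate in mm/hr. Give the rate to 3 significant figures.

Column moisture flux per unit crosswind length is F = V × PW.
Inflow: F_in = 9.82 × 53.9 = 529.298 mm·m/s
Outflow: F_out = 6.61 × 37.8 = 249.858 mm·m/s
Steady-state rate R = (F_in − F_out)/L = (529.298 − 249.858) / 339000 m = 8.243e-04 mm/s.
R = 8.243e-04 × 3600 = 2.97 mm/hr.

R ≈ 2.97 mm/hr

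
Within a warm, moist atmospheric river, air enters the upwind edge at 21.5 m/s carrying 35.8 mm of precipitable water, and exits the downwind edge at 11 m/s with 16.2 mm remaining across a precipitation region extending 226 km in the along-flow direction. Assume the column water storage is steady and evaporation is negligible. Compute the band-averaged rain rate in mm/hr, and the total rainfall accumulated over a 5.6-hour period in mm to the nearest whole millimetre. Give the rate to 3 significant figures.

R ≈ 9.42 mm/hr; total ≈ 53 mm

Column moisture flux per unit crosswind length is F = V × PW.
Inflow: F_in = 21.5 × 35.8 = 769.7 mm·m/s
Outflow: F_out = 11 × 16.2 = 178.2 mm·m/s
Steady-state rate R = (F_in − F_out)/L = (769.7 − 178.2) / 226000 m = 2.617e-03 mm/s.
R = 2.617e-03 × 3600 = 9.42 mm/hr.
Over 5.6 h: total = 9.42 × 5.6 = 52.752 ≈ 53 mm.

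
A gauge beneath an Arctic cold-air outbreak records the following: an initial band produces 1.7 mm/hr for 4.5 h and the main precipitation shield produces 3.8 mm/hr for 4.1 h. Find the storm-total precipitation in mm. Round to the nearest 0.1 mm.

Total = Σ Rᵢ Δtᵢ = 1.7 × 4.5 + 3.8 × 4.1
      = 7.65 + 15.58 = 23.2 mm.

total ≈ 23.2 mm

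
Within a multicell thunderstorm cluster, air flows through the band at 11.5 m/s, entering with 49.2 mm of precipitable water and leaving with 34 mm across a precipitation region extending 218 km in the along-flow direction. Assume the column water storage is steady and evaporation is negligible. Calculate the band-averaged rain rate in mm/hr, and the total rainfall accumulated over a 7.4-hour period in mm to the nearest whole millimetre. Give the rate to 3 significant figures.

Column moisture flux per unit crosswind length is F = V × PW.
Inflow: F_in = 11.5 × 49.2 = 565.8 mm·m/s
Outflow: F_out = 11.5 × 34 = 391 mm·m/s
Steady-state rate R = (F_in − F_out)/L = (565.8 − 391) / 218000 m = 8.018e-04 mm/s.
R = 8.018e-04 × 3600 = 2.89 mm/hr.
Over 7.4 h: total = 2.89 × 7.4 = 21.386 ≈ 21 mm.

R ≈ 2.89 mm/hr; total ≈ 21 mm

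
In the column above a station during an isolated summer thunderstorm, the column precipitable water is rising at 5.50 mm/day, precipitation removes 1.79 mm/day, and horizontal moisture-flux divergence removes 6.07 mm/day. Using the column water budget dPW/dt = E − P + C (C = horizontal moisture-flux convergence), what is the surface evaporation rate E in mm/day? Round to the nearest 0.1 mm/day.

E ≈ 13.4 mm/day

dPW/dt = +5.50 mm/day.
E = dPW/dt + P − C = (+5.50) + 1.79 − (-6.07) = 13.4 mm/day.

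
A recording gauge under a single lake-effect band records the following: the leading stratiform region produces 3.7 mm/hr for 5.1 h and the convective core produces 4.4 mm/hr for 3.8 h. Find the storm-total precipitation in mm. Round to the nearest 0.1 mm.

total ≈ 35.6 mm

Total = Σ Rᵢ Δtᵢ = 3.7 × 5.1 + 4.4 × 3.8
      = 18.87 + 16.72 = 35.6 mm.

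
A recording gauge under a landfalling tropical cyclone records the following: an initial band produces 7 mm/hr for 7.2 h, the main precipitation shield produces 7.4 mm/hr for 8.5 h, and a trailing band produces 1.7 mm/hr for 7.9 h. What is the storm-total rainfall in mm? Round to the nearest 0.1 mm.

Total = Σ Rᵢ Δtᵢ = 7 × 7.2 + 7.4 × 8.5 + 1.7 × 7.9
      = 50.4 + 62.9 + 13.43 = 126.7 mm.

total ≈ 126.7 mm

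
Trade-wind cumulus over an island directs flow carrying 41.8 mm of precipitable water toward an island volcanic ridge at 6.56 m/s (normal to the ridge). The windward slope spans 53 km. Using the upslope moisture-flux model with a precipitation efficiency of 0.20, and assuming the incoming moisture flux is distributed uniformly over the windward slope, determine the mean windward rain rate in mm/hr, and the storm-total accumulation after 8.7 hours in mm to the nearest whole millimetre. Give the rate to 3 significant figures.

Incoming column moisture flux per unit ridge length: F = V × PW = 6.56 × 41.8 = 274.208 mm·m/s.
Spread over the 53 km slope with efficiency ε = 0.20: R = ε·F/W = 0.20 × 274.208 / 53000 m = 1.035e-03 mm/s.
R = 1.035e-03 × 3600 = 3.73 mm/hr.
Over 8.7 h: total = 3.73 × 8.7 = 32.451 ≈ 32 mm.

R ≈ 3.73 mm/hr; total ≈ 32 mm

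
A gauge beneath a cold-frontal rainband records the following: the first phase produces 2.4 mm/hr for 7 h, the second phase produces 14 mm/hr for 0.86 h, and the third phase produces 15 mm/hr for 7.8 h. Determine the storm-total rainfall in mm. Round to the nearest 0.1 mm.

total ≈ 145.8 mm

Total = Σ Rᵢ Δtᵢ = 2.4 × 7 + 14 × 0.86 + 15 × 7.8
      = 16.8 + 12.04 + 117 = 145.8 mm.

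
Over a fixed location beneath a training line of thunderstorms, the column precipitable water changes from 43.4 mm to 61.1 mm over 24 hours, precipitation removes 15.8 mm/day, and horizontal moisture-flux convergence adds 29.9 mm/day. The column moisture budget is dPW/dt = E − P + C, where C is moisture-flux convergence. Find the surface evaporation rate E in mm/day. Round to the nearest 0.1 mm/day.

E ≈ 3.6 mm/day

dPW/dt = (61.1 − 43.4) mm / (24/24 day) = +17.700 mm/day.
E = dPW/dt + P − C = (+17.700) + 15.8 − (29.9) = 3.6 mm/day.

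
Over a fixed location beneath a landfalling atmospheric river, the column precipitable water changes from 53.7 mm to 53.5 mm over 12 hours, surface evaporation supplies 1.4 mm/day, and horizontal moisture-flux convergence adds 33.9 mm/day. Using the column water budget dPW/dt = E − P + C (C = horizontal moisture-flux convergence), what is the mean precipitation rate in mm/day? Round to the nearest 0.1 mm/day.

dPW/dt = (53.5 − 53.7) mm / (12/24 day) = -0.400 mm/day.
P = E + C − dPW/dt = 1.4 + (33.9) − (-0.400) = 35.7 mm/day.

P ≈ 35.7 mm/day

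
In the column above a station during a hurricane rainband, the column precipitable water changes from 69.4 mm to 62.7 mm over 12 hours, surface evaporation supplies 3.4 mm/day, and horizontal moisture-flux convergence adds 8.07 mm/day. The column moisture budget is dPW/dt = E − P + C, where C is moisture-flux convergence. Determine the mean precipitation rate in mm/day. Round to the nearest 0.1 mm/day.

dPW/dt = (62.7 − 69.4) mm / (12/24 day) = -13.400 mm/day.
P = E + C − dPW/dt = 3.4 + (8.07) − (-13.400) = 24.9 mm/day.

P ≈ 24.9 mm/day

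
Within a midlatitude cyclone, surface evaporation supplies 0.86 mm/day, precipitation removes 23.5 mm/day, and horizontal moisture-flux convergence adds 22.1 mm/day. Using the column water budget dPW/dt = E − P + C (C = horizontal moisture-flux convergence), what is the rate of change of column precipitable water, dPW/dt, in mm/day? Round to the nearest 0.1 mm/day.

dPW/dt = E − P + C = 0.86 − 23.5 + (22.1) = -0.5 mm/day.

dPW/dt ≈ -0.5 mm/day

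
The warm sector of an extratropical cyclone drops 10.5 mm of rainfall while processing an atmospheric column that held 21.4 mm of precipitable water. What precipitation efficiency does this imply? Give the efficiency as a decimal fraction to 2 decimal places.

ε = rainfall / PW = 10.5 / 21.4 = 0.49.

ε ≈ 0.49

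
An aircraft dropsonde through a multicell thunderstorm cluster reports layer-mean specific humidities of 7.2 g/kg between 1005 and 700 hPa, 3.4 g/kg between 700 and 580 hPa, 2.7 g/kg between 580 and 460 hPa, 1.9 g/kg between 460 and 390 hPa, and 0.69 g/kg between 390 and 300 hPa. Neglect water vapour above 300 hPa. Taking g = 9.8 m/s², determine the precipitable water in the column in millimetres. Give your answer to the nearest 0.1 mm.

PW ≈ 31.9 mm

Precipitable water is the column-integrated vapour mass per unit area: PW = (1/g) Σ q̄ Δp, with q in kg/kg and Δp in Pa (1 kg/m² of water = 1 mm).
Layer 1005–700 hPa: Δp = 305 hPa = 30500 Pa, q̄ = 0.0072 kg/kg → 0.0072 × 30500 / 9.8 = 22.41 mm
Layer 700–580 hPa: Δp = 120 hPa = 12000 Pa, q̄ = 0.0034 kg/kg → 0.0034 × 12000 / 9.8 = 4.16 mm
Layer 580–460 hPa: Δp = 120 hPa = 12000 Pa, q̄ = 0.0027 kg/kg → 0.0027 × 12000 / 9.8 = 3.31 mm
Layer 460–390 hPa: Δp = 70 hPa = 7000 Pa, q̄ = 0.0019 kg/kg → 0.0019 × 7000 / 9.8 = 1.36 mm
Layer 390–300 hPa: Δp = 90 hPa = 9000 Pa, q̄ = 0.00069 kg/kg → 0.00069 × 9000 / 9.8 = 0.63 mm
PW = 22.41 + 4.16 + 3.31 + 1.36 + 0.63 = 31.87 ≈ 31.9 mm.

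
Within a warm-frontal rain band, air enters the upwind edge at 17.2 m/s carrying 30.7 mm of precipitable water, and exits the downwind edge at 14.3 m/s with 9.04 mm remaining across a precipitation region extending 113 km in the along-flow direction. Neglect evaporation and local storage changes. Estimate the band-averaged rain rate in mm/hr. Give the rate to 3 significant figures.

Column moisture flux per unit crosswind length is F = V × PW.
Inflow: F_in = 17.2 × 30.7 = 528.04 mm·m/s
Outflow: F_out = 14.3 × 9.04 = 129.272 mm·m/s
Steady-state rate R = (F_in − F_out)/L = (528.04 − 129.272) / 113000 m = 3.529e-03 mm/s.
R = 3.529e-03 × 3600 = 12.7 mm/hr.

R ≈ 12.7 mm/hr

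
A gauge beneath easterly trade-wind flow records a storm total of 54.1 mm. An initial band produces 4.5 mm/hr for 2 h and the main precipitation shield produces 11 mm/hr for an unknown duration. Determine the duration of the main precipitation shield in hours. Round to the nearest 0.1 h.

Known phases: 4.5 × 2 = 9 mm.
Remaining depth = 54.1 − 9 = 45.1 mm.
Duration = 45.1 / 11 = 4.1 h.

duration ≈ 4.1 h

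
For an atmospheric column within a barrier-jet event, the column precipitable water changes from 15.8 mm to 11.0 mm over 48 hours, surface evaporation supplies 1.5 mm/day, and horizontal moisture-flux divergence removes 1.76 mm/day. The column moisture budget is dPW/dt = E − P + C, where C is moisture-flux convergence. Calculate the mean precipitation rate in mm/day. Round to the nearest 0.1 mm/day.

dPW/dt = (11.0 − 15.8) mm / (48/24 day) = -2.400 mm/day.
P = E + C − dPW/dt = 1.5 + (-1.76) − (-2.400) = 2.1 mm/day.

P ≈ 2.1 mm/day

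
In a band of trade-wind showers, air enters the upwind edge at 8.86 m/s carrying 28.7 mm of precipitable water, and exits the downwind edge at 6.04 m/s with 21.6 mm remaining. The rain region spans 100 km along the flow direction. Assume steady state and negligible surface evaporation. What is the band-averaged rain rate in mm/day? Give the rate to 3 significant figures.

R ≈ 107 mm/day

Column moisture flux per unit crosswind length is F = V × PW.
Inflow: F_in = 8.86 × 28.7 = 254.282 mm·m/s
Outflow: F_out = 6.04 × 21.6 = 130.464 mm·m/s
Steady-state rate R = (F_in − F_out)/L = (254.282 − 130.464) / 100000 m = 1.238e-03 mm/s.
R = 1.238e-03 × 3600 × 24 = 107 mm/day.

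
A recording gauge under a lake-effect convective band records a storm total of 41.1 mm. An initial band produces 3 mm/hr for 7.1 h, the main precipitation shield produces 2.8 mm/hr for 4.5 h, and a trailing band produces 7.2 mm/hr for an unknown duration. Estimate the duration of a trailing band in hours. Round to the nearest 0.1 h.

duration ≈ 1.0 h

Known phases: 3 × 7.1 + 2.8 × 4.5 = 21.3 + 12.6 = 33.9 mm.
Remaining depth = 41.1 − 33.9 = 7.2 mm.
Duration = 7.2 / 7.2 = 1.0 h.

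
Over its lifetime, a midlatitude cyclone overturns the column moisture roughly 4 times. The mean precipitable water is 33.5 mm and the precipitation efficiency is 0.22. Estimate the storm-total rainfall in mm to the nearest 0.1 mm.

Each cycle deposits ε × PW = 0.22 × 33.5 = 7.37 mm.
Over 4 cycles: 4 × 7.37 = 29.5 mm.

rainfall ≈ 29.5 mm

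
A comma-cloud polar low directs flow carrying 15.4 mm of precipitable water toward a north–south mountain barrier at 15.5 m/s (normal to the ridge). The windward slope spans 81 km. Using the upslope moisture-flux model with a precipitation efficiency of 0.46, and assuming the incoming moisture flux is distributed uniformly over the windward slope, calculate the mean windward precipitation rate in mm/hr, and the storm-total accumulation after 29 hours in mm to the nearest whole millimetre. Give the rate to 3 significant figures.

Incoming column moisture flux per unit ridge length: F = V × PW = 15.5 × 15.4 = 238.7 mm·m/s.
Spread over the 81 km slope with efficiency ε = 0.46: R = ε·F/W = 0.46 × 238.7 / 81000 m = 1.356e-03 mm/s.
R = 1.356e-03 × 3600 = 4.88 mm/hr.
Over 29 h: total = 4.88 × 29 = 141.52 ≈ 142 mm.

R ≈ 4.88 mm/hr; total ≈ 142 mm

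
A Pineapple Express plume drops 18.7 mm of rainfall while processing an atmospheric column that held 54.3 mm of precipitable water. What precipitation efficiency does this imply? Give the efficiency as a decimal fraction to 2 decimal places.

ε ≈ 0.34

ε = rainfall / PW = 18.7 / 54.3 = 0.34.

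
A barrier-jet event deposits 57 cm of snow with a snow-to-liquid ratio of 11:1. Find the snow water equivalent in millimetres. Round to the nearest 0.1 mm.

SWE ≈ 51.8 mm

SWE = snow depth / ratio = 57 cm / 11 = 5.182 cm = 51.8 mm.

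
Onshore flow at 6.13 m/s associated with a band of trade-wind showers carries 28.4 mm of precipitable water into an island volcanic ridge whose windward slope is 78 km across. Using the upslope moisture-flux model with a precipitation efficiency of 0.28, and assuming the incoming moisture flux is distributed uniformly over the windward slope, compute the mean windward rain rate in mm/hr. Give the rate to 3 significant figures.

Incoming column moisture flux per unit ridge length: F = V × PW = 6.13 × 28.4 = 174.092 mm·m/s.
Spread over the 78 km slope with efficiency ε = 0.28: R = ε·F/W = 0.28 × 174.092 / 78000 m = 6.249e-04 mm/s.
R = 6.249e-04 × 3600 = 2.25 mm/hr.

R ≈ 2.25 mm/hr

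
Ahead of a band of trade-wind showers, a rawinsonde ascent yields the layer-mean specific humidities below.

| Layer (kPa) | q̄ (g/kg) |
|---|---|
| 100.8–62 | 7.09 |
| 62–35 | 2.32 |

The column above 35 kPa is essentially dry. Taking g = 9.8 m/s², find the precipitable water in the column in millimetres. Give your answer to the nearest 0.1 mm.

Precipitable water is the column-integrated vapour mass per unit area: PW = (1/g) Σ q̄ Δp, with q in kg/kg and Δp in Pa (1 kg/m² of water = 1 mm).
Layer 100.8–62 kPa: Δp = 388 hPa = 38800 Pa, q̄ = 0.00709 kg/kg → 0.00709 × 38800 / 9.8 = 28.07 mm
Layer 62–35 kPa: Δp = 270 hPa = 27000 Pa, q̄ = 0.00232 kg/kg → 0.00232 × 27000 / 9.8 = 6.39 mm
PW = 28.07 + 6.39 = 34.46 ≈ 34.5 mm.

PW ≈ 34.5 mm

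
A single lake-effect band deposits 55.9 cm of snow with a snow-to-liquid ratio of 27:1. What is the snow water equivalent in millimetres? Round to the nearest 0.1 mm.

SWE ≈ 20.7 mm

SWE = snow depth / ratio = 55.9 cm / 27 = 2.070 cm = 20.7 mm.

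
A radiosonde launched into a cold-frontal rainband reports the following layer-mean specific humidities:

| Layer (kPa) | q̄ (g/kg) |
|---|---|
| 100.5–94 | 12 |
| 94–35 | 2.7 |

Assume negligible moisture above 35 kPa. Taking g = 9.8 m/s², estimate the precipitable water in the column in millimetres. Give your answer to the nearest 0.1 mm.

Precipitable water is the column-integrated vapour mass per unit area: PW = (1/g) Σ q̄ Δp, with q in kg/kg and Δp in Pa (1 kg/m² of water = 1 mm).
Layer 100.5–94 kPa: Δp = 65 hPa = 6500 Pa, q̄ = 0.012 kg/kg → 0.012 × 6500 / 9.8 = 7.96 mm
Layer 94–35 kPa: Δp = 590 hPa = 59000 Pa, q̄ = 0.0027 kg/kg → 0.0027 × 59000 / 9.8 = 16.26 mm
PW = 7.96 + 16.26 = 24.22 ≈ 24.2 mm.

PW ≈ 24.2 mm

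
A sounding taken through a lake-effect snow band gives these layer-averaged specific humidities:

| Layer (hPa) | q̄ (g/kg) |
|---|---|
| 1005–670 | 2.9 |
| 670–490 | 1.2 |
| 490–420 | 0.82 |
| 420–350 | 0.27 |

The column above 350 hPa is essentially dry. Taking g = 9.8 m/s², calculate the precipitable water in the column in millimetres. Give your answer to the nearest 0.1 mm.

PW ≈ 12.9 mm

Precipitable water is the column-integrated vapour mass per unit area: PW = (1/g) Σ q̄ Δp, with q in kg/kg and Δp in Pa (1 kg/m² of water = 1 mm).
Layer 1005–670 hPa: Δp = 335 hPa = 33500 Pa, q̄ = 0.0029 kg/kg → 0.0029 × 33500 / 9.8 = 9.91 mm
Layer 670–490 hPa: Δp = 180 hPa = 18000 Pa, q̄ = 0.0012 kg/kg → 0.0012 × 18000 / 9.8 = 2.20 mm
Layer 490–420 hPa: Δp = 70 hPa = 7000 Pa, q̄ = 0.00082 kg/kg → 0.00082 × 7000 / 9.8 = 0.59 mm
Layer 420–350 hPa: Δp = 70 hPa = 7000 Pa, q̄ = 0.00027 kg/kg → 0.00027 × 7000 / 9.8 = 0.19 mm
PW = 9.91 + 2.20 + 0.59 + 0.19 = 12.89 ≈ 12.9 mm.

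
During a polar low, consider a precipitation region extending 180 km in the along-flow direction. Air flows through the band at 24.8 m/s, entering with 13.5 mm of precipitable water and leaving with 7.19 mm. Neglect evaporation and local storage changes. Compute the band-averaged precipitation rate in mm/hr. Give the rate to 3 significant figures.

Column moisture flux per unit crosswind length is F = V × PW.
Inflow: F_in = 24.8 × 13.5 = 334.8 mm·m/s
Outflow: F_out = 24.8 × 7.19 = 178.312 mm·m/s
Steady-state rate R = (F_in − F_out)/L = (334.8 − 178.312) / 180000 m = 8.694e-04 mm/s.
R = 8.694e-04 × 3600 = 3.13 mm/hr.

R ≈ 3.13 mm/hr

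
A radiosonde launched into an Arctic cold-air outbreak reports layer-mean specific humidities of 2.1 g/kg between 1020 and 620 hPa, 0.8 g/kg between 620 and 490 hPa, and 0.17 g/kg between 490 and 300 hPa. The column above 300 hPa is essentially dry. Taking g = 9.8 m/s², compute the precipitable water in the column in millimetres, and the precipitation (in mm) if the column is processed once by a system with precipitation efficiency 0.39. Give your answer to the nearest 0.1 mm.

Precipitable water is the column-integrated vapour mass per unit area: PW = (1/g) Σ q̄ Δp, with q in kg/kg and Δp in Pa (1 kg/m² of water = 1 mm).
Layer 1020–620 hPa: Δp = 400 hPa = 40000 Pa, q̄ = 0.0021 kg/kg → 0.0021 × 40000 / 9.8 = 8.57 mm
Layer 620–490 hPa: Δp = 130 hPa = 13000 Pa, q̄ = 0.0008 kg/kg → 0.0008 × 13000 / 9.8 = 1.06 mm
Layer 490–300 hPa: Δp = 190 hPa = 19000 Pa, q̄ = 0.00017 kg/kg → 0.00017 × 19000 / 9.8 = 0.33 mm
PW = 8.57 + 1.06 + 0.33 = 9.96 ≈ 10.0 mm.
Precipitation = ε × PW = 0.39 × 10.0 = 3.9 mm.

PW ≈ 10.0 mm; precipitation ≈ 3.9 mm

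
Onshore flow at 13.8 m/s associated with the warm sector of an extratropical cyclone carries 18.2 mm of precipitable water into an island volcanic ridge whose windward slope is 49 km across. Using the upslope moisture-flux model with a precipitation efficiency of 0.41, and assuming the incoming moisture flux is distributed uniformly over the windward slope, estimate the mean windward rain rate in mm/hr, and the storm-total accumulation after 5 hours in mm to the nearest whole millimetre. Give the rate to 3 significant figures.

R ≈ 7.57 mm/hr; total ≈ 38 mm

Incoming column moisture flux per unit ridge length: F = V × PW = 13.8 × 18.2 = 251.16 mm·m/s.
Spread over the 49 km slope with efficiency ε = 0.41: R = ε·F/W = 0.41 × 251.16 / 49000 m = 2.102e-03 mm/s.
R = 2.102e-03 × 3600 = 7.57 mm/hr.
Over 5 h: total = 7.57 × 5 = 37.85 ≈ 38 mm.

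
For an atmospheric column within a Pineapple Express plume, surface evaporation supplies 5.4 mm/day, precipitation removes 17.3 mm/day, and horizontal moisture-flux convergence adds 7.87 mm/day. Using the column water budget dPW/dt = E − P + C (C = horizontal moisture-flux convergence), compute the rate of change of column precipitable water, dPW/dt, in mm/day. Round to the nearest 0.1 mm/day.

dPW/dt = E − P + C = 5.4 − 17.3 + (7.87) = -4.0 mm/day.

dPW/dt ≈ -4.0 mm/day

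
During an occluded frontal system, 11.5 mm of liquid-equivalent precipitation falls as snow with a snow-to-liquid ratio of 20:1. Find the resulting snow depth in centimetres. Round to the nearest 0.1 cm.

snow depth ≈ 23.0 cm

Snow depth = liquid × ratio = 11.5 mm × 20 = 230 mm = 23.0 cm.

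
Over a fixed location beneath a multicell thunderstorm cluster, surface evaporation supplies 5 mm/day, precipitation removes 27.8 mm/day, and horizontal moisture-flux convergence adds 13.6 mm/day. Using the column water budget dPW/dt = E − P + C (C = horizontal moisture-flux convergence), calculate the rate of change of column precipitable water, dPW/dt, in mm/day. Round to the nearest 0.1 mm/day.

dPW/dt ≈ -9.2 mm/day

dPW/dt = E − P + C = 5 − 27.8 + (13.6) = -9.2 mm/day.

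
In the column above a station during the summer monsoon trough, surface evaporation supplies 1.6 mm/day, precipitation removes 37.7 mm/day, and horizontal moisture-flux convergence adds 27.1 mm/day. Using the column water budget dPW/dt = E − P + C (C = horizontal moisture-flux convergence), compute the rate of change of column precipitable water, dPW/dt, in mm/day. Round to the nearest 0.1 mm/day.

dPW/dt ≈ -9.0 mm/day

dPW/dt = E − P + C = 1.6 − 37.7 + (27.1) = -9.0 mm/day.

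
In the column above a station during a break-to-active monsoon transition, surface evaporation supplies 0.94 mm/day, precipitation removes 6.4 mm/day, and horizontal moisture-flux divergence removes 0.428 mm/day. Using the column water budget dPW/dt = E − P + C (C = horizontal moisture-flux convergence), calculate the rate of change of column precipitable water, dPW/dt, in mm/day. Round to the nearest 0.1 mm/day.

dPW/dt ≈ -5.9 mm/day

dPW/dt = E − P + C = 0.94 − 6.4 + (-0.428) = -5.9 mm/day.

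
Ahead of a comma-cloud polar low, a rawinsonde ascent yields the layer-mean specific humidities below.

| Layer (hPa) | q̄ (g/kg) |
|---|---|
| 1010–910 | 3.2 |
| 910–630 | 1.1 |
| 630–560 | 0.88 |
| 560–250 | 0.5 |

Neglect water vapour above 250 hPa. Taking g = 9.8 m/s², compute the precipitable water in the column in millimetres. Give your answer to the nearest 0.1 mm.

PW ≈ 8.6 mm

Precipitable water is the column-integrated vapour mass per unit area: PW = (1/g) Σ q̄ Δp, with q in kg/kg and Δp in Pa (1 kg/m² of water = 1 mm).
Layer 1010–910 hPa: Δp = 100 hPa = 10000 Pa, q̄ = 0.0032 kg/kg → 0.0032 × 10000 / 9.8 = 3.27 mm
Layer 910–630 hPa: Δp = 280 hPa = 28000 Pa, q̄ = 0.0011 kg/kg → 0.0011 × 28000 / 9.8 = 3.14 mm
Layer 630–560 hPa: Δp = 70 hPa = 7000 Pa, q̄ = 0.00088 kg/kg → 0.00088 × 7000 / 9.8 = 0.63 mm
Layer 560–250 hPa: Δp = 310 hPa = 31000 Pa, q̄ = 0.0005 kg/kg → 0.0005 × 31000 / 9.8 = 1.58 mm
PW = 3.27 + 3.14 + 0.63 + 1.58 = 8.62 ≈ 8.6 mm.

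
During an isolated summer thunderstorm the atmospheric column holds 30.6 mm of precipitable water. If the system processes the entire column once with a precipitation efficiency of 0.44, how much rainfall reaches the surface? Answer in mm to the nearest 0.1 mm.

Rainfall = ε × PW = 0.44 × 30.6 = 13.5 mm.

rainfall ≈ 13.5 mm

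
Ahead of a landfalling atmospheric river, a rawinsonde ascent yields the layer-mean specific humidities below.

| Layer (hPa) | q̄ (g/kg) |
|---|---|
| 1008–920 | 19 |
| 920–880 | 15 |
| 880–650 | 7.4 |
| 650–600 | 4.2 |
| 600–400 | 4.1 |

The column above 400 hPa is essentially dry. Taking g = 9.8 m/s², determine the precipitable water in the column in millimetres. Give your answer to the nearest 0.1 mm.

PW ≈ 51.1 mm

Precipitable water is the column-integrated vapour mass per unit area: PW = (1/g) Σ q̄ Δp, with q in kg/kg and Δp in Pa (1 kg/m² of water = 1 mm).
Layer 1008–920 hPa: Δp = 88 hPa = 8800 Pa, q̄ = 0.019 kg/kg → 0.019 × 8800 / 9.8 = 17.06 mm
Layer 920–880 hPa: Δp = 40 hPa = 4000 Pa, q̄ = 0.015 kg/kg → 0.015 × 4000 / 9.8 = 6.12 mm
Layer 880–650 hPa: Δp = 230 hPa = 23000 Pa, q̄ = 0.0074 kg/kg → 0.0074 × 23000 / 9.8 = 17.37 mm
Layer 650–600 hPa: Δp = 50 hPa = 5000 Pa, q̄ = 0.0042 kg/kg → 0.0042 × 5000 / 9.8 = 2.14 mm
Layer 600–400 hPa: Δp = 200 hPa = 20000 Pa, q̄ = 0.0041 kg/kg → 0.0041 × 20000 / 9.8 = 8.37 mm
PW = 17.06 + 6.12 + 17.37 + 2.14 + 8.37 = 51.06 ≈ 51.1 mm.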